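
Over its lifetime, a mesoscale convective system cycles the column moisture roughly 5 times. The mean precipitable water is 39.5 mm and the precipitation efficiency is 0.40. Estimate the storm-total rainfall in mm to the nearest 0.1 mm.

rainfall ≈ 79.0 mm

Each cycle deposits ε × PW = 0.40 × 39.5 = 15.8 mm.
Over 5 cycles: 5 × 15.8 = 79.0 mm.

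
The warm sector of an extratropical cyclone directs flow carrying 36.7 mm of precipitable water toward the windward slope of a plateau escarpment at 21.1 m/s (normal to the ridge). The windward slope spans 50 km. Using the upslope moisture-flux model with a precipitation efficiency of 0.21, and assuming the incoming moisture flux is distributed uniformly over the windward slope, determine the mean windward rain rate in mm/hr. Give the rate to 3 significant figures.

Incoming column moisture flux per unit ridge length: F = V × PW = 21.1 × 36.7 = 774.37 mm·m/s.
Spread over the 50 km slope with efficiency ε = 0.21: R = ε·F/W = 0.21 × 774.37 / 50000 m = 3.252e-03 mm/s.
R = 3.252e-03 × 3600 = 11.7 mm/hr.

R ≈ 11.7 mm/hr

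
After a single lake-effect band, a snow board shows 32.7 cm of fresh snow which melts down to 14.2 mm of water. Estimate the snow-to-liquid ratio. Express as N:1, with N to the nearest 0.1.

ratio ≈ 23.0

Ratio = snow depth / SWE = 327 mm / 14.2 mm = 23.0, i.e. 23.0:1.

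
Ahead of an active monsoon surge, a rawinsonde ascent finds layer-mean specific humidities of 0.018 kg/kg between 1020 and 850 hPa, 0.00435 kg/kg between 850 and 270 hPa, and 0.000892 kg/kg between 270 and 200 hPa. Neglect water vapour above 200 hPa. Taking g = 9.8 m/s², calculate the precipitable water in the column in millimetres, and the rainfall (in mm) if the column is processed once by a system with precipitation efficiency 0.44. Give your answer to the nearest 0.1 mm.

Precipitable water is the column-integrated vapour mass per unit area: PW = (1/g) Σ q̄ Δp, with q in kg/kg and Δp in Pa (1 kg/m² of water = 1 mm).
Layer 1020–850 hPa: Δp = 170 hPa = 17000 Pa, q̄ = 0.018 kg/kg → 0.018 × 17000 / 9.8 = 31.22 mm
Layer 850–270 hPa: Δp = 580 hPa = 58000 Pa, q̄ = 0.00435 kg/kg → 0.00435 × 58000 / 9.8 = 25.74 mm
Layer 270–200 hPa: Δp = 70 hPa = 7000 Pa, q̄ = 0.000892 kg/kg → 0.000892 × 7000 / 9.8 = 0.64 mm
PW = 31.22 + 25.74 + 0.64 = 57.60 ≈ 57.6 mm.
Rainfall = ε × PW = 0.44 × 57.6 = 25.3 mm.

PW ≈ 57.6 mm; rainfall ≈ 25.3 mm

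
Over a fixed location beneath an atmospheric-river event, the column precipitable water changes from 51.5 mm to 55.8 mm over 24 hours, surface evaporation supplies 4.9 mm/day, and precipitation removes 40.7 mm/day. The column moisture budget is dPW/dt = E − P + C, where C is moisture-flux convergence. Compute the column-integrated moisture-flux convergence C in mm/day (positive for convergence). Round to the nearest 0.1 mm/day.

C ≈ 40.1 mm/day

dPW/dt = (55.8 − 51.5) mm / (24/24 day) = +4.300 mm/day.
C = dPW/dt − E + P = (+4.300) − 4.9 + 40.7 = 40.1 mm/day.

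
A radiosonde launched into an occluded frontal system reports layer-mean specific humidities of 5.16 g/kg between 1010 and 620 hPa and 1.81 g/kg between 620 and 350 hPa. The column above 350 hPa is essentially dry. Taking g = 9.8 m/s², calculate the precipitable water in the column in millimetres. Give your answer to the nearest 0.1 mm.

PW ≈ 25.5 mm

Precipitable water is the column-integrated vapour mass per unit area: PW = (1/g) Σ q̄ Δp, with q in kg/kg and Δp in Pa (1 kg/m² of water = 1 mm).
Layer 1010–620 hPa: Δp = 390 hPa = 39000 Pa, q̄ = 0.00516 kg/kg → 0.00516 × 39000 / 9.8 = 20.53 mm
Layer 620–350 hPa: Δp = 270 hPa = 27000 Pa, q̄ = 0.00181 kg/kg → 0.00181 × 27000 / 9.8 = 4.99 mm
PW = 20.53 + 4.99 = 25.52 ≈ 25.5 mm.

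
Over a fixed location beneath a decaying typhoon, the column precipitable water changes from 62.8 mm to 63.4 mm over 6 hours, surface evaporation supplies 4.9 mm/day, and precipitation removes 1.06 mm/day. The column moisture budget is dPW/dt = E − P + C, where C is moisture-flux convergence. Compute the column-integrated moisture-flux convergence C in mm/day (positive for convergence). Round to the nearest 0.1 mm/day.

C ≈ -1.4 mm/day

dPW/dt = (63.4 − 62.8) mm / (6/24 day) = +2.400 mm/day.
C = dPW/dt − E + P = (+2.400) − 4.9 + 1.06 = -1.4 mm/day.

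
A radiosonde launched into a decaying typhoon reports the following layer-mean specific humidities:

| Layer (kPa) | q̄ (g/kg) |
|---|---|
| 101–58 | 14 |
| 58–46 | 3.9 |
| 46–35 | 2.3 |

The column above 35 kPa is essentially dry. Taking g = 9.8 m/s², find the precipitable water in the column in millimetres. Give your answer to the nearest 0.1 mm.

Precipitable water is the column-integrated vapour mass per unit area: PW = (1/g) Σ q̄ Δp, with q in kg/kg and Δp in Pa (1 kg/m² of water = 1 mm).
Layer 101–58 kPa: Δp = 430 hPa = 43000 Pa, q̄ = 0.014 kg/kg → 0.014 × 43000 / 9.8 = 61.43 mm
Layer 58–46 kPa: Δp = 120 hPa = 12000 Pa, q̄ = 0.0039 kg/kg → 0.0039 × 12000 / 9.8 = 4.78 mm
Layer 46–35 kPa: Δp = 110 hPa = 11000 Pa, q̄ = 0.0023 kg/kg → 0.0023 × 11000 / 9.8 = 2.58 mm
PW = 61.43 + 4.78 + 2.58 = 68.79 ≈ 68.8 mm.

PW ≈ 68.8 mm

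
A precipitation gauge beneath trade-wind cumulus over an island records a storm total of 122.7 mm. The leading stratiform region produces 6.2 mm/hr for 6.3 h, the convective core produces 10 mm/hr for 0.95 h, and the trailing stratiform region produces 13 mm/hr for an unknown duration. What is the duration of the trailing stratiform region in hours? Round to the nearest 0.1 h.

duration ≈ 5.7 h

Known phases: 6.2 × 6.3 + 10 × 0.95 = 39.06 + 9.5 = 48.56 mm.
Remaining depth = 122.7 − 48.56 = 74.14 mm.
Duration = 74.14 / 13 = 5.7 h.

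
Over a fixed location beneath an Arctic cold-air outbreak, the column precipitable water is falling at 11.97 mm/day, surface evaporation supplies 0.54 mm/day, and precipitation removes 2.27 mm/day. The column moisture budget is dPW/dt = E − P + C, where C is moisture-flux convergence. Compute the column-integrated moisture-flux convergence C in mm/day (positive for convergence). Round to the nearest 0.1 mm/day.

C ≈ -10.2 mm/day

dPW/dt = -11.97 mm/day.
C = dPW/dt − E + P = (-11.97) − 0.54 + 2.27 = -10.2 mm/day.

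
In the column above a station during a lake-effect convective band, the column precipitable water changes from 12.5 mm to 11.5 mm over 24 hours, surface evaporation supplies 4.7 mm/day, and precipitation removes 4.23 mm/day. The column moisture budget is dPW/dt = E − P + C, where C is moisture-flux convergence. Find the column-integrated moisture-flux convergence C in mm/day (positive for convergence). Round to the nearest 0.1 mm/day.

C ≈ -1.5 mm/day

dPW/dt = (11.5 − 12.5) mm / (24/24 day) = -1.000 mm/day.
C = dPW/dt − E + P = (-1.000) − 4.7 + 4.23 = -1.5 mm/day.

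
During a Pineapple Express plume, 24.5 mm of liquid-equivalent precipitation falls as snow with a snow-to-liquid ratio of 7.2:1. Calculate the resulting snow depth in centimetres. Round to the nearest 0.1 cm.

Snow depth = liquid × ratio = 24.5 mm × 7.2 = 176.4 mm = 17.6 cm.

snow depth ≈ 17.6 cm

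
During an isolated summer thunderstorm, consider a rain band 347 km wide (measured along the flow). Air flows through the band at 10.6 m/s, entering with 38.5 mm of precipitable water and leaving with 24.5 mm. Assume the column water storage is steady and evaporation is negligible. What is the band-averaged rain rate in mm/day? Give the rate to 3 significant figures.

Column moisture flux per unit crosswind length is F = V × PW.
Inflow: F_in = 10.6 × 38.5 = 408.1 mm·m/s
Outflow: F_out = 10.6 × 24.5 = 259.7 mm·m/s
Steady-state rate R = (F_in − F_out)/L = (408.1 − 259.7) / 347000 m = 4.277e-04 mm/s.
R = 4.277e-04 × 3600 × 24 = 37.0 mm/day.

R ≈ 37.0 mm/day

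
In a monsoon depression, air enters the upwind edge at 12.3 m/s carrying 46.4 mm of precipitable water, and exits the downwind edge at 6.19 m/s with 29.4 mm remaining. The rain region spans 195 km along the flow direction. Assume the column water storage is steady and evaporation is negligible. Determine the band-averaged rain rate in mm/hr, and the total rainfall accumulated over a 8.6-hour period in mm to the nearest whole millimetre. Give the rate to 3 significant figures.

Column moisture flux per unit crosswind length is F = V × PW.
Inflow: F_in = 12.3 × 46.4 = 570.72 mm·m/s
Outflow: F_out = 6.19 × 29.4 = 181.986 mm·m/s
Steady-state rate R = (F_in − F_out)/L = (570.72 − 181.986) / 195000 m = 1.994e-03 mm/s.
R = 1.994e-03 × 3600 = 7.18 mm/hr.
Over 8.6 h: total = 7.18 × 8.6 = 61.748 ≈ 62 mm.

R ≈ 7.18 mm/hr; total ≈ 62 mm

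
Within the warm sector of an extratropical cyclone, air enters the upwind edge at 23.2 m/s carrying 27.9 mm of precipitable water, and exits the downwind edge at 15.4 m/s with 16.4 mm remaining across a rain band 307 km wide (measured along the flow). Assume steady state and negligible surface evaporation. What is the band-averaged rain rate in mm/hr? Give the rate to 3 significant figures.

R ≈ 4.63 mm/hr

Column moisture flux per unit crosswind length is F = V × PW.
Inflow: F_in = 23.2 × 27.9 = 647.28 mm·m/s
Outflow: F_out = 15.4 × 16.4 = 252.56 mm·m/s
Steady-state rate R = (F_in − F_out)/L = (647.28 − 252.56) / 307000 m = 1.286e-03 mm/s.
R = 1.286e-03 × 3600 = 4.63 mm/hr.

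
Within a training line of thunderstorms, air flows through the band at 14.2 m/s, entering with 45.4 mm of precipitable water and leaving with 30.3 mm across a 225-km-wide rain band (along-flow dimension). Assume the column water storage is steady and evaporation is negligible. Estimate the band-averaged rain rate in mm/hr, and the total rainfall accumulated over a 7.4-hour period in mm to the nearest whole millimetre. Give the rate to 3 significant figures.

Column moisture flux per unit crosswind length is F = V × PW.
Inflow: F_in = 14.2 × 45.4 = 644.68 mm·m/s
Outflow: F_out = 14.2 × 30.3 = 430.26 mm·m/s
Steady-state rate R = (F_in − F_out)/L = (644.68 − 430.26) / 225000 m = 9.530e-04 mm/s.
R = 9.530e-04 × 3600 = 3.43 mm/hr.
Over 7.4 h: total = 3.43 × 7.4 = 25.382 ≈ 25 mm.

R ≈ 3.43 mm/hr; total ≈ 25 mm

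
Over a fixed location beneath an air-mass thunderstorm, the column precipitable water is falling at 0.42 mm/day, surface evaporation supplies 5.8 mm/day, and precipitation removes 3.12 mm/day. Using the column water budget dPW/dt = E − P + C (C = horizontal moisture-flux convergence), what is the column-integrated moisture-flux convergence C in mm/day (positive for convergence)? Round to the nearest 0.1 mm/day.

dPW/dt = -0.42 mm/day.
C = dPW/dt − E + P = (-0.42) − 5.8 + 3.12 = -3.1 mm/day.

C ≈ -3.1 mm/day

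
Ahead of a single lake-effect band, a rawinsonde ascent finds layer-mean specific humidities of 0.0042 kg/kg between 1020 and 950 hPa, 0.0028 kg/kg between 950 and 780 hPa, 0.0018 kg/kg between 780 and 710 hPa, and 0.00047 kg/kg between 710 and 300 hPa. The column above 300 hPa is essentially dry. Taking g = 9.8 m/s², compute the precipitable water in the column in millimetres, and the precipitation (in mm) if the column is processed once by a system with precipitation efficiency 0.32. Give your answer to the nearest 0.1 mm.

Precipitable water is the column-integrated vapour mass per unit area: PW = (1/g) Σ q̄ Δp, with q in kg/kg and Δp in Pa (1 kg/m² of water = 1 mm).
Layer 1020–950 hPa: Δp = 70 hPa = 7000 Pa, q̄ = 0.0042 kg/kg → 0.0042 × 7000 / 9.8 = 3.00 mm
Layer 950–780 hPa: Δp = 170 hPa = 17000 Pa, q̄ = 0.0028 kg/kg → 0.0028 × 17000 / 9.8 = 4.86 mm
Layer 780–710 hPa: Δp = 70 hPa = 7000 Pa, q̄ = 0.0018 kg/kg → 0.0018 × 7000 / 9.8 = 1.29 mm
Layer 710–300 hPa: Δp = 410 hPa = 41000 Pa, q̄ = 0.00047 kg/kg → 0.00047 × 41000 / 9.8 = 1.97 mm
PW = 3.00 + 4.86 + 1.29 + 1.97 = 11.12 ≈ 11.1 mm.
Precipitation = ε × PW = 0.32 × 11.1 = 3.6 mm.

PW ≈ 11.1 mm; precipitation ≈ 3.6 mm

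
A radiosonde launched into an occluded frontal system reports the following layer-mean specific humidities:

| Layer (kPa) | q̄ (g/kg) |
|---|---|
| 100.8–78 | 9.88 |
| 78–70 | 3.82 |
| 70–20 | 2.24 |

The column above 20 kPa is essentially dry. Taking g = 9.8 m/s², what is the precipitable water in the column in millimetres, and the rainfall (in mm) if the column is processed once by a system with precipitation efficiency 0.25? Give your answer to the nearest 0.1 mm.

PW ≈ 37.5 mm; rainfall ≈ 9.4 mm

Precipitable water is the column-integrated vapour mass per unit area: PW = (1/g) Σ q̄ Δp, with q in kg/kg and Δp in Pa (1 kg/m² of water = 1 mm).
Layer 100.8–78 kPa: Δp = 228 hPa = 22800 Pa, q̄ = 0.00988 kg/kg → 0.00988 × 22800 / 9.8 = 22.99 mm
Layer 78–70 kPa: Δp = 80 hPa = 8000 Pa, q̄ = 0.00382 kg/kg → 0.00382 × 8000 / 9.8 = 3.12 mm
Layer 70–20 kPa: Δp = 500 hPa = 50000 Pa, q̄ = 0.00224 kg/kg → 0.00224 × 50000 / 9.8 = 11.43 mm
PW = 22.99 + 3.12 + 11.43 = 37.54 ≈ 37.5 mm.
Rainfall = ε × PW = 0.25 × 37.5 = 9.4 mm.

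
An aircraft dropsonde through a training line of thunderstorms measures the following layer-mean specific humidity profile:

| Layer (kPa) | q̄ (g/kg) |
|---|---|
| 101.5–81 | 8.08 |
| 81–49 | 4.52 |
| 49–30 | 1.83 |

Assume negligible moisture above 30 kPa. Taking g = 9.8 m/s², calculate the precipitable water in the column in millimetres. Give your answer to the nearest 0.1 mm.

PW ≈ 35.2 mm

Precipitable water is the column-integrated vapour mass per unit area: PW = (1/g) Σ q̄ Δp, with q in kg/kg and Δp in Pa (1 kg/m² of water = 1 mm).
Layer 101.5–81 kPa: Δp = 205 hPa = 20500 Pa, q̄ = 0.00808 kg/kg → 0.00808 × 20500 / 9.8 = 16.90 mm
Layer 81–49 kPa: Δp = 320 hPa = 32000 Pa, q̄ = 0.00452 kg/kg → 0.00452 × 32000 / 9.8 = 14.76 mm
Layer 49–30 kPa: Δp = 190 hPa = 19000 Pa, q̄ = 0.00183 kg/kg → 0.00183 × 19000 / 9.8 = 3.55 mm
PW = 16.90 + 14.76 + 3.55 = 35.21 ≈ 35.2 mm.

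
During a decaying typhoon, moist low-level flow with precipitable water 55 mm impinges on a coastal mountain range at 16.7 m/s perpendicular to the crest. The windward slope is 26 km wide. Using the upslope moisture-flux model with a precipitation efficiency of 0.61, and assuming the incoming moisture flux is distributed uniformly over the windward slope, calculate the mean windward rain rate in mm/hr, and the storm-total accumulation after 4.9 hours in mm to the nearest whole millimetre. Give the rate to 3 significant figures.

R ≈ 77.6 mm/hr; total ≈ 380 mm

Incoming column moisture flux per unit ridge length: F = V × PW = 16.7 × 55 = 918.5 mm·m/s.
Spread over the 26 km slope with efficiency ε = 0.61: R = ε·F/W = 0.61 × 918.5 / 26000 m = 2.155e-02 mm/s.
R = 2.155e-02 × 3600 = 77.6 mm/hr.
Over 4.9 h: total = 77.6 × 4.9 = 380.24 ≈ 380 mm.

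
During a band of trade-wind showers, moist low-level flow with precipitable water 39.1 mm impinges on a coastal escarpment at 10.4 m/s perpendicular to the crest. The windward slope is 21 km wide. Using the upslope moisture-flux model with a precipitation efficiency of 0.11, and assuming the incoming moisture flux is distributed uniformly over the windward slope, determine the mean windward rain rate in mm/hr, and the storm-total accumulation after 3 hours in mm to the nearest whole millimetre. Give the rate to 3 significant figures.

R ≈ 7.67 mm/hr; total ≈ 23 mm

Incoming column moisture flux per unit ridge length: F = V × PW = 10.4 × 39.1 = 406.64 mm·m/s.
Spread over the 21 km slope with efficiency ε = 0.11: R = ε·F/W = 0.11 × 406.64 / 21000 m = 2.130e-03 mm/s.
R = 2.130e-03 × 3600 = 7.67 mm/hr.
Over 3 h: total = 7.67 × 3 = 23.01 ≈ 23 mm.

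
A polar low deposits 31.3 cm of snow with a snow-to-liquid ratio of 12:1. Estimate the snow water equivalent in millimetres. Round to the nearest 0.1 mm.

SWE = snow depth / ratio = 31.3 cm / 12 = 2.608 cm = 26.1 mm.

SWE ≈ 26.1 mm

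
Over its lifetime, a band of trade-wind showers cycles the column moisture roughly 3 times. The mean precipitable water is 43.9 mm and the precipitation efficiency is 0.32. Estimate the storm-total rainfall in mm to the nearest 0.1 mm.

Each cycle deposits ε × PW = 0.32 × 43.9 = 14.048 mm.
Over 3 cycles: 3 × 14.048 = 42.1 mm.

rainfall ≈ 42.1 mm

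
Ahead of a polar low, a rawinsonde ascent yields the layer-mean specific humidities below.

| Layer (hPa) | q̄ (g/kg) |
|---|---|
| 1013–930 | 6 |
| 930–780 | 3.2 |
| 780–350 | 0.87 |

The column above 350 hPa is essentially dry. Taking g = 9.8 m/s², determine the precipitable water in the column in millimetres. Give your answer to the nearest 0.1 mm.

Precipitable water is the column-integrated vapour mass per unit area: PW = (1/g) Σ q̄ Δp, with q in kg/kg and Δp in Pa (1 kg/m² of water = 1 mm).
Layer 1013–930 hPa: Δp = 83 hPa = 8300 Pa, q̄ = 0.006 kg/kg → 0.006 × 8300 / 9.8 = 5.08 mm
Layer 930–780 hPa: Δp = 150 hPa = 15000 Pa, q̄ = 0.0032 kg/kg → 0.0032 × 15000 / 9.8 = 4.90 mm
Layer 780–350 hPa: Δp = 430 hPa = 43000 Pa, q̄ = 0.00087 kg/kg → 0.00087 × 43000 / 9.8 = 3.82 mm
PW = 5.08 + 4.90 + 3.82 = 13.80 ≈ 13.8 mm.

PW ≈ 13.8 mm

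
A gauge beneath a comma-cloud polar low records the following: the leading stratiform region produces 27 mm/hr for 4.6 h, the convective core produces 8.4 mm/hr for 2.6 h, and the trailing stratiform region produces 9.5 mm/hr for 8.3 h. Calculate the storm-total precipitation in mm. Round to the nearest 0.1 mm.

total ≈ 224.9 mm

Total = Σ Rᵢ Δtᵢ = 27 × 4.6 + 8.4 × 2.6 + 9.5 × 8.3
      = 124.2 + 21.84 + 78.85 = 224.9 mm.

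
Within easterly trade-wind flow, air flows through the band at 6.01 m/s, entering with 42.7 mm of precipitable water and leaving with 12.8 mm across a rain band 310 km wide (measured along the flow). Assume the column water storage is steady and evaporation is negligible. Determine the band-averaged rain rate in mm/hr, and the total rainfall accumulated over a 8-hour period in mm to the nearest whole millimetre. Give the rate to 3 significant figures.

R ≈ 2.09 mm/hr; total ≈ 17 mm

Column moisture flux per unit crosswind length is F = V × PW.
Inflow: F_in = 6.01 × 42.7 = 256.627 mm·m/s
Outflow: F_out = 6.01 × 12.8 = 76.928 mm·m/s
Steady-state rate R = (F_in − F_out)/L = (256.627 − 76.928) / 310000 m = 5.797e-04 mm/s.
R = 5.797e-04 × 3600 = 2.09 mm/hr.
Over 8 h: total = 2.09 × 8 = 16.72 ≈ 17 mm.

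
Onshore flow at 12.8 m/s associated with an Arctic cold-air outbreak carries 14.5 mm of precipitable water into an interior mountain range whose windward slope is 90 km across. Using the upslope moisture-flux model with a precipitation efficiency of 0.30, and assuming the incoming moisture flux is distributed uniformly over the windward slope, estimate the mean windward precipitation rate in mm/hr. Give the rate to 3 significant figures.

Incoming column moisture flux per unit ridge length: F = V × PW = 12.8 × 14.5 = 185.6 mm·m/s.
Spread over the 90 km slope with efficiency ε = 0.30: R = ε·F/W = 0.30 × 185.6 / 90000 m = 6.187e-04 mm/s.
R = 6.187e-04 × 3600 = 2.23 mm/hr.

R ≈ 2.23 mm/hr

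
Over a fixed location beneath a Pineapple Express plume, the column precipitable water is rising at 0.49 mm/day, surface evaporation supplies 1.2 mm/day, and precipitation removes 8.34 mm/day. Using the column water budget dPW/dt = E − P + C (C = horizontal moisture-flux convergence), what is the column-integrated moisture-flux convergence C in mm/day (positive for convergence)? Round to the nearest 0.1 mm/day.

dPW/dt = +0.49 mm/day.
C = dPW/dt − E + P = (+0.49) − 1.2 + 8.34 = 7.6 mm/day.

C ≈ 7.6 mm/day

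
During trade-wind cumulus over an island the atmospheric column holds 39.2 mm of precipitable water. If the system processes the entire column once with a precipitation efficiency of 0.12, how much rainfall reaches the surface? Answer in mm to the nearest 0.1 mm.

Rainfall = ε × PW = 0.12 × 39.2 = 4.7 mm.

rainfall ≈ 4.7 mm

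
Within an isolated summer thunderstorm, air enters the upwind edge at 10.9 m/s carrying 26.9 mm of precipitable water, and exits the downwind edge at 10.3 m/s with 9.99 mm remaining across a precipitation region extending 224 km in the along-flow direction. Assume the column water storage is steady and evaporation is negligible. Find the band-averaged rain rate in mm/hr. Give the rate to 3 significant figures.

R ≈ 3.06 mm/hr

Column moisture flux per unit crosswind length is F = V × PW.
Inflow: F_in = 10.9 × 26.9 = 293.21 mm·m/s
Outflow: F_out = 10.3 × 9.99 = 102.897 mm·m/s
Steady-state rate R = (F_in − F_out)/L = (293.21 − 102.897) / 224000 m = 8.496e-04 mm/s.
R = 8.496e-04 × 3600 = 3.06 mm/hr.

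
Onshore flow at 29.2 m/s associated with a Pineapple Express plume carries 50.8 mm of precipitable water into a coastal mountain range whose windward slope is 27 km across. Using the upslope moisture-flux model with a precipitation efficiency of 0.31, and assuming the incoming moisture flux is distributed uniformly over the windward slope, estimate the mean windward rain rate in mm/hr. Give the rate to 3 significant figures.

R ≈ 61.3 mm/hr

Incoming column moisture flux per unit ridge length: F = V × PW = 29.2 × 50.8 = 1483.36 mm·m/s.
Spread over the 27 km slope with efficiency ε = 0.31: R = ε·F/W = 0.31 × 1483.36 / 27000 m = 1.703e-02 mm/s.
R = 1.703e-02 × 3600 = 61.3 mm/hr.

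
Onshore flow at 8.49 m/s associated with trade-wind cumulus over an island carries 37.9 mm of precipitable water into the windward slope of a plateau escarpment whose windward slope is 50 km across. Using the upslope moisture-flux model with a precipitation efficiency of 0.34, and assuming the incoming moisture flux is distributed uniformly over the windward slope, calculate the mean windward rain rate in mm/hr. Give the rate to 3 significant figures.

R ≈ 7.88 mm/hr

Incoming column moisture flux per unit ridge length: F = V × PW = 8.49 × 37.9 = 321.771 mm·m/s.
Spread over the 50 km slope with efficiency ε = 0.34: R = ε·F/W = 0.34 × 321.771 / 50000 m = 2.188e-03 mm/s.
R = 2.188e-03 × 3600 = 7.88 mm/hr.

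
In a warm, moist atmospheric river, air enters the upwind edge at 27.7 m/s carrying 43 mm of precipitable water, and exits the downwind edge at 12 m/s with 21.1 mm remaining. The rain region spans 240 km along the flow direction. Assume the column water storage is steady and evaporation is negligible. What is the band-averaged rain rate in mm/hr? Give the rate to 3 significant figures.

Column moisture flux per unit crosswind length is F = V × PW.
Inflow: F_in = 27.7 × 43 = 1191.1 mm·m/s
Outflow: F_out = 12 × 21.1 = 253.2 mm·m/s
Steady-state rate R = (F_in − F_out)/L = (1191.1 − 253.2) / 240000 m = 3.908e-03 mm/s.
R = 3.908e-03 × 3600 = 14.1 mm/hr.

R ≈ 14.1 mm/hr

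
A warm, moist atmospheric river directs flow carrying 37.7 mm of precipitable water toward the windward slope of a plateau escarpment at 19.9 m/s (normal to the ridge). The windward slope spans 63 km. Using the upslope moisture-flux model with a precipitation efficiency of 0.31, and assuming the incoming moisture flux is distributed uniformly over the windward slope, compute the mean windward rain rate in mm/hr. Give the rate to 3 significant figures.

R ≈ 13.3 mm/hr

Incoming column moisture flux per unit ridge length: F = V × PW = 19.9 × 37.7 = 750.23 mm·m/s.
Spread over the 63 km slope with efficiency ε = 0.31: R = ε·F/W = 0.31 × 750.23 / 63000 m = 3.692e-03 mm/s.
R = 3.692e-03 × 3600 = 13.3 mm/hr.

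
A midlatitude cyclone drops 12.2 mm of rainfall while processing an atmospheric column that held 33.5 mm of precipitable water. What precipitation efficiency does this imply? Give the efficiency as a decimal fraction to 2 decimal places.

ε ≈ 0.36

ε = rainfall / PW = 12.2 / 33.5 = 0.36.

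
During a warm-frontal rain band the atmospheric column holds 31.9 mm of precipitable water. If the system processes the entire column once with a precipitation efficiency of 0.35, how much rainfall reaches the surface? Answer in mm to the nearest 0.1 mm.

rainfall ≈ 11.2 mm

Rainfall = ε × PW = 0.35 × 31.9 = 11.2 mm.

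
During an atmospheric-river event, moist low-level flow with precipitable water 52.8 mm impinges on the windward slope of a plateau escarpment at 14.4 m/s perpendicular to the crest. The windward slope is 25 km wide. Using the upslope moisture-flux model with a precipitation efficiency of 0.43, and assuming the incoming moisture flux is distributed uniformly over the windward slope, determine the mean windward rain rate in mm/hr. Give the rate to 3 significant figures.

R ≈ 47.1 mm/hr

Incoming column moisture flux per unit ridge length: F = V × PW = 14.4 × 52.8 = 760.32 mm·m/s.
Spread over the 25 km slope with efficiency ε = 0.43: R = ε·F/W = 0.43 × 760.32 / 25000 m = 1.308e-02 mm/s.
R = 1.308e-02 × 3600 = 47.1 mm/hr.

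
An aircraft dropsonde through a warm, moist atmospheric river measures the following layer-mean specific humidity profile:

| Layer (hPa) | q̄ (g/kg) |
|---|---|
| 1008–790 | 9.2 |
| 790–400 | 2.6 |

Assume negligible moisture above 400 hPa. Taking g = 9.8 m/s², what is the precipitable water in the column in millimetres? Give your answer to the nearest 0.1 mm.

PW ≈ 30.8 mm

Precipitable water is the column-integrated vapour mass per unit area: PW = (1/g) Σ q̄ Δp, with q in kg/kg and Δp in Pa (1 kg/m² of water = 1 mm).
Layer 1008–790 hPa: Δp = 218 hPa = 21800 Pa, q̄ = 0.0092 kg/kg → 0.0092 × 21800 / 9.8 = 20.47 mm
Layer 790–400 hPa: Δp = 390 hPa = 39000 Pa, q̄ = 0.0026 kg/kg → 0.0026 × 39000 / 9.8 = 10.35 mm
PW = 20.47 + 10.35 = 30.82 ≈ 30.8 mm.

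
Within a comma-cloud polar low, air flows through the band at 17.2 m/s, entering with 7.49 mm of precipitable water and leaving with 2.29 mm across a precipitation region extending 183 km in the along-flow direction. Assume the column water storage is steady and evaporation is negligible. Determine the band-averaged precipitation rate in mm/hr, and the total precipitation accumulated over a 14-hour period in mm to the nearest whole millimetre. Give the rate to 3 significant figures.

Column moisture flux per unit crosswind length is F = V × PW.
Inflow: F_in = 17.2 × 7.49 = 128.828 mm·m/s
Outflow: F_out = 17.2 × 2.29 = 39.388 mm·m/s
Steady-state rate R = (F_in − F_out)/L = (128.828 − 39.388) / 183000 m = 4.887e-04 mm/s.
R = 4.887e-04 × 3600 = 1.76 mm/hr.
Over 14 h: total = 1.76 × 14 = 24.64 ≈ 25 mm.

R ≈ 1.76 mm/hr; total ≈ 25 mm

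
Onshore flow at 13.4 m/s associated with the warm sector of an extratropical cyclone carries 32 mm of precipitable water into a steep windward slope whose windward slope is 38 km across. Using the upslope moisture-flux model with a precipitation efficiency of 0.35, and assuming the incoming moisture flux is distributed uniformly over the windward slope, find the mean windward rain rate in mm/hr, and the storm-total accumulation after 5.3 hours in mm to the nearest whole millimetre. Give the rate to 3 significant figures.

Incoming column moisture flux per unit ridge length: F = V × PW = 13.4 × 32 = 428.8 mm·m/s.
Spread over the 38 km slope with efficiency ε = 0.35: R = ε·F/W = 0.35 × 428.8 / 38000 m = 3.949e-03 mm/s.
R = 3.949e-03 × 3600 = 14.2 mm/hr.
Over 5.3 h: total = 14.2 × 5.3 = 75.26 ≈ 75 mm.

R ≈ 14.2 mm/hr; total ≈ 75 mm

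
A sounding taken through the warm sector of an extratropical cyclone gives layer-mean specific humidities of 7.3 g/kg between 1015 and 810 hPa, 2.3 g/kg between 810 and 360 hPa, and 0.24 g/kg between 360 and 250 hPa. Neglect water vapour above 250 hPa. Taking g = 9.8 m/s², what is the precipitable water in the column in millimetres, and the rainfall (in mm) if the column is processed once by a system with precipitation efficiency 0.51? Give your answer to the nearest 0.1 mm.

PW ≈ 26.1 mm; rainfall ≈ 13.3 mm

Precipitable water is the column-integrated vapour mass per unit area: PW = (1/g) Σ q̄ Δp, with q in kg/kg and Δp in Pa (1 kg/m² of water = 1 mm).
Layer 1015–810 hPa: Δp = 205 hPa = 20500 Pa, q̄ = 0.0073 kg/kg → 0.0073 × 20500 / 9.8 = 15.27 mm
Layer 810–360 hPa: Δp = 450 hPa = 45000 Pa, q̄ = 0.0023 kg/kg → 0.0023 × 45000 / 9.8 = 10.56 mm
Layer 360–250 hPa: Δp = 110 hPa = 11000 Pa, q̄ = 0.00024 kg/kg → 0.00024 × 11000 / 9.8 = 0.27 mm
PW = 15.27 + 10.56 + 0.27 = 26.10 ≈ 26.1 mm.
Rainfall = ε × PW = 0.51 × 26.1 = 13.3 mm.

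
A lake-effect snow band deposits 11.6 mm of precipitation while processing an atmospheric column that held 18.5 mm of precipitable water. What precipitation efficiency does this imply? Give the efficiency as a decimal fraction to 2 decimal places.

ε ≈ 0.63

ε = precipitation / PW = 11.6 / 18.5 = 0.63.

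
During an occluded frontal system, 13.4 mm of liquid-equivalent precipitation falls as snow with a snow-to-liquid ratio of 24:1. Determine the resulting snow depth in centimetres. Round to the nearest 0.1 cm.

snow depth ≈ 32.2 cm

Snow depth = liquid × ratio = 13.4 mm × 24 = 321.6 mm = 32.2 cm.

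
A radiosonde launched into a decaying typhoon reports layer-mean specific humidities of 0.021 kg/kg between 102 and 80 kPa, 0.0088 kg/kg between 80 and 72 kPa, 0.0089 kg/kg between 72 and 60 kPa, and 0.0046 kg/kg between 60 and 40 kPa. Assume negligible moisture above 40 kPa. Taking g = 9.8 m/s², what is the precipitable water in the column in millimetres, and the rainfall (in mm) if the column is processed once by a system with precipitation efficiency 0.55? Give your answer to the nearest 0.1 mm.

Precipitable water is the column-integrated vapour mass per unit area: PW = (1/g) Σ q̄ Δp, with q in kg/kg and Δp in Pa (1 kg/m² of water = 1 mm).
Layer 102–80 kPa: Δp = 220 hPa = 22000 Pa, q̄ = 0.021 kg/kg → 0.021 × 22000 / 9.8 = 47.14 mm
Layer 80–72 kPa: Δp = 80 hPa = 8000 Pa, q̄ = 0.0088 kg/kg → 0.0088 × 8000 / 9.8 = 7.18 mm
Layer 72–60 kPa: Δp = 120 hPa = 12000 Pa, q̄ = 0.0089 kg/kg → 0.0089 × 12000 / 9.8 = 10.90 mm
Layer 60–40 kPa: Δp = 200 hPa = 20000 Pa, q̄ = 0.0046 kg/kg → 0.0046 × 20000 / 9.8 = 9.39 mm
PW = 47.14 + 7.18 + 10.90 + 9.39 = 74.61 ≈ 74.6 mm.
Rainfall = ε × PW = 0.55 × 74.6 = 41.0 mm.

PW ≈ 74.6 mm; rainfall ≈ 41.0 mm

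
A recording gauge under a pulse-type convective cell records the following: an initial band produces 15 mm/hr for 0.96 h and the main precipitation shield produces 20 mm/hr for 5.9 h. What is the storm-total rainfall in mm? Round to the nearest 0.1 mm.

total ≈ 132.4 mm

Total = Σ Rᵢ Δtᵢ = 15 × 0.96 + 20 × 5.9
      = 14.4 + 118 = 132.4 mm.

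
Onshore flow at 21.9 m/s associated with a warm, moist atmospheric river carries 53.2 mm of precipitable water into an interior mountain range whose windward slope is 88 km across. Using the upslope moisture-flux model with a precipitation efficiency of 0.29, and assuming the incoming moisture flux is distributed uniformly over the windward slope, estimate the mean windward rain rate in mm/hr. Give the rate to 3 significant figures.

Incoming column moisture flux per unit ridge length: F = V × PW = 21.9 × 53.2 = 1165.08 mm·m/s.
Spread over the 88 km slope with efficiency ε = 0.29: R = ε·F/W = 0.29 × 1165.08 / 88000 m = 3.839e-03 mm/s.
R = 3.839e-03 × 3600 = 13.8 mm/hr.

R ≈ 13.8 mm/hr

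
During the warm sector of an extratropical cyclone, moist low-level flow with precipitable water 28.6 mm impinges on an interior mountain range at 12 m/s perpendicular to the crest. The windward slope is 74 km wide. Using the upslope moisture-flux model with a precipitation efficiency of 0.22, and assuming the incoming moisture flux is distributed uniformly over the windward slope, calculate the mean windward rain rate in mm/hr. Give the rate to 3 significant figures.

Incoming column moisture flux per unit ridge length: F = V × PW = 12 × 28.6 = 343.2 mm·m/s.
Spread over the 74 km slope with efficiency ε = 0.22: R = ε·F/W = 0.22 × 343.2 / 74000 m = 1.020e-03 mm/s.
R = 1.020e-03 × 3600 = 3.67 mm/hr.

R ≈ 3.67 mm/hr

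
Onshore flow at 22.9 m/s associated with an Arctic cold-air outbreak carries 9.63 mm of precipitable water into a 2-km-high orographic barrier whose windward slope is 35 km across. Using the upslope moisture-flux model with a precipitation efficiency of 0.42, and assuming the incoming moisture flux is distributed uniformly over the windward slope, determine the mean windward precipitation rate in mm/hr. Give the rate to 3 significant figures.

R ≈ 9.53 mm/hr

Incoming column moisture flux per unit ridge length: F = V × PW = 22.9 × 9.63 = 220.527 mm·m/s.
Spread over the 35 km slope with efficiency ε = 0.42: R = ε·F/W = 0.42 × 220.527 / 35000 m = 2.646e-03 mm/s.
R = 2.646e-03 × 3600 = 9.53 mm/hr.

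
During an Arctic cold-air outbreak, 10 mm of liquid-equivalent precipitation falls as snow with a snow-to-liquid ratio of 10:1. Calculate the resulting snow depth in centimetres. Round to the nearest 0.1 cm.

Snow depth = liquid × ratio = 10 mm × 10 = 100 mm = 10.0 cm.

snow depth ≈ 10.0 cm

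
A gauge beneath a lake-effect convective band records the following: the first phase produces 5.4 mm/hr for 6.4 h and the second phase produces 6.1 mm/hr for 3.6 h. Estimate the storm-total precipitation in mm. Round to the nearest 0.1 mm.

Total = Σ Rᵢ Δtᵢ = 5.4 × 6.4 + 6.1 × 3.6
      = 34.56 + 21.96 = 56.5 mm.

total ≈ 56.5 mm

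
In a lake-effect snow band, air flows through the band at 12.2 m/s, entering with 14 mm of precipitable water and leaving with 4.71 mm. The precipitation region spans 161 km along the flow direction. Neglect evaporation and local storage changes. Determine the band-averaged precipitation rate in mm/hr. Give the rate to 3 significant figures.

R ≈ 2.53 mm/hr

Column moisture flux per unit crosswind length is F = V × PW.
Inflow: F_in = 12.2 × 14 = 170.8 mm·m/s
Outflow: F_out = 12.2 × 4.71 = 57.462 mm·m/s
Steady-state rate R = (F_in − F_out)/L = (170.8 − 57.462) / 161000 m = 7.040e-04 mm/s.
R = 7.040e-04 × 3600 = 2.53 mm/hr.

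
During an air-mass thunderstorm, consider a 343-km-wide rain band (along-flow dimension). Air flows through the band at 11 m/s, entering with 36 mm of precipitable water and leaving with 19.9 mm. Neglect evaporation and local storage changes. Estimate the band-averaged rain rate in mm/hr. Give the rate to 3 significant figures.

Column moisture flux per unit crosswind length is F = V × PW.
Inflow: F_in = 11 × 36 = 396 mm·m/s
Outflow: F_out = 11 × 19.9 = 218.9 mm·m/s
Steady-state rate R = (F_in − F_out)/L = (396 − 218.9) / 343000 m = 5.163e-04 mm/s.
R = 5.163e-04 × 3600 = 1.86 mm/hr.

R ≈ 1.86 mm/hr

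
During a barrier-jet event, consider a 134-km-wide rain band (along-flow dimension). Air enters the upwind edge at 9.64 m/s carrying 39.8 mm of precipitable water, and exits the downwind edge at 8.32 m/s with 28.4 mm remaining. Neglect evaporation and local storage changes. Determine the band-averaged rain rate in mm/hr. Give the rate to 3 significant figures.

Column moisture flux per unit crosswind length is F = V × PW.
Inflow: F_in = 9.64 × 39.8 = 383.672 mm·m/s
Outflow: F_out = 8.32 × 28.4 = 236.288 mm·m/s
Steady-state rate R = (F_in − F_out)/L = (383.672 − 236.288) / 134000 m = 1.100e-03 mm/s.
R = 1.100e-03 × 3600 = 3.96 mm/hr.

R ≈ 3.96 mm/hr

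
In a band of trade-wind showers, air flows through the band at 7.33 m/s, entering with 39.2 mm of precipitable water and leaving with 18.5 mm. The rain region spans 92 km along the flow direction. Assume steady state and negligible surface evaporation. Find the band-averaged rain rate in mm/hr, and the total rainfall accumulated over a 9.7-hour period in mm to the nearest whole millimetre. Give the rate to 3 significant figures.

R ≈ 5.94 mm/hr; total ≈ 58 mm

Column moisture flux per unit crosswind length is F = V × PW.
Inflow: F_in = 7.33 × 39.2 = 287.336 mm·m/s
Outflow: F_out = 7.33 × 18.5 = 135.605 mm·m/s
Steady-state rate R = (F_in − F_out)/L = (287.336 − 135.605) / 92000 m = 1.649e-03 mm/s.
R = 1.649e-03 × 3600 = 5.94 mm/hr.
Over 9.7 h: total = 5.94 × 9.7 = 57.618 ≈ 58 mm.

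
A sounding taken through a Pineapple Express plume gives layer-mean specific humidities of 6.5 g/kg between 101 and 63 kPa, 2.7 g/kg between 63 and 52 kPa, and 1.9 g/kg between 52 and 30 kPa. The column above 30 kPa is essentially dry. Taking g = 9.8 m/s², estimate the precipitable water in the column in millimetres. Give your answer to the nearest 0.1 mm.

Precipitable water is the column-integrated vapour mass per unit area: PW = (1/g) Σ q̄ Δp, with q in kg/kg and Δp in Pa (1 kg/m² of water = 1 mm).
Layer 101–63 kPa: Δp = 380 hPa = 38000 Pa, q̄ = 0.0065 kg/kg → 0.0065 × 38000 / 9.8 = 25.20 mm
Layer 63–52 kPa: Δp = 110 hPa = 11000 Pa, q̄ = 0.0027 kg/kg → 0.0027 × 11000 / 9.8 = 3.03 mm
Layer 52–30 kPa: Δp = 220 hPa = 22000 Pa, q̄ = 0.0019 kg/kg → 0.0019 × 22000 / 9.8 = 4.27 mm
PW = 25.20 + 3.03 + 4.27 = 32.50 ≈ 32.5 mm.

PW ≈ 32.5 mm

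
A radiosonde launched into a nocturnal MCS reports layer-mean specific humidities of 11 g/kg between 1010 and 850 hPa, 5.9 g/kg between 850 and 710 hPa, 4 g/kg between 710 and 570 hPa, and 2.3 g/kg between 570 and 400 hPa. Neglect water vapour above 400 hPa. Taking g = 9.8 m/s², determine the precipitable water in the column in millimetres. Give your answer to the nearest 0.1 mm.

PW ≈ 36.1 mm

Precipitable water is the column-integrated vapour mass per unit area: PW = (1/g) Σ q̄ Δp, with q in kg/kg and Δp in Pa (1 kg/m² of water = 1 mm).
Layer 1010–850 hPa: Δp = 160 hPa = 16000 Pa, q̄ = 0.011 kg/kg → 0.011 × 16000 / 9.8 = 17.96 mm
Layer 850–710 hPa: Δp = 140 hPa = 14000 Pa, q̄ = 0.0059 kg/kg → 0.0059 × 14000 / 9.8 = 8.43 mm
Layer 710–570 hPa: Δp = 140 hPa = 14000 Pa, q̄ = 0.004 kg/kg → 0.004 × 14000 / 9.8 = 5.71 mm
Layer 570–400 hPa: Δp = 170 hPa = 17000 Pa, q̄ = 0.0023 kg/kg → 0.0023 × 17000 / 9.8 = 3.99 mm
PW = 17.96 + 8.43 + 5.71 + 3.99 = 36.09 ≈ 36.1 mm.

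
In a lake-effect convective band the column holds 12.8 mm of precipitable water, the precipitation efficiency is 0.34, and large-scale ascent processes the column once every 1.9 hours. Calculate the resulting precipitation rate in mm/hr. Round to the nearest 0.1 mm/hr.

Each overturning extracts ε × PW = 0.34 × 12.8 = 4.352 mm.
Rate = ε·PW / τ = 4.352 / 1.9 h = 2.3 mm/hr.

R ≈ 2.3 mm/hr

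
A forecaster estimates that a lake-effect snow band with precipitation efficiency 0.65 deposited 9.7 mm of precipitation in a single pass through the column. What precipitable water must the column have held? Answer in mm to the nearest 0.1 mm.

PW ≈ 14.9 mm

PW = precipitation / ε = 9.7 / 0.65 = 14.9 mm.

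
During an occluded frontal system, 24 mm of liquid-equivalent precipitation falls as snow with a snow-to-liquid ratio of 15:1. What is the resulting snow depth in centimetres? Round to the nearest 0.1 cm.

snow depth ≈ 36.0 cm

Snow depth = liquid × ratio = 24 mm × 15 = 360 mm = 36.0 cm.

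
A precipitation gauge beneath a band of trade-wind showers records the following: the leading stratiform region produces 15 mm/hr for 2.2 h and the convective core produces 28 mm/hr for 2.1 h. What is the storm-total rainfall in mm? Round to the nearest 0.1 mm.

Total = Σ Rᵢ Δtᵢ = 15 × 2.2 + 28 × 2.1
      = 33 + 58.8 = 91.8 mm.

total ≈ 91.8 mm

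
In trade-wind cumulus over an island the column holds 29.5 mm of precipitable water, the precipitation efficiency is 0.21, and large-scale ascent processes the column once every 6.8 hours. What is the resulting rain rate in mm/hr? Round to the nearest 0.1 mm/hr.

R ≈ 0.9 mm/hr

Each overturning extracts ε × PW = 0.21 × 29.5 = 6.195 mm.
Rate = ε·PW / τ = 6.195 / 6.8 h = 0.9 mm/hr.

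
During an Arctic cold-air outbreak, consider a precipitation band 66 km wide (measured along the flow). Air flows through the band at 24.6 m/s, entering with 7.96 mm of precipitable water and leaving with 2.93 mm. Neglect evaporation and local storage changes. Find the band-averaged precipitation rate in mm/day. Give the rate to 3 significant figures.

R ≈ 162 mm/day

Column moisture flux per unit crosswind length is F = V × PW.
Inflow: F_in = 24.6 × 7.96 = 195.816 mm·m/s
Outflow: F_out = 24.6 × 2.93 = 72.078 mm·m/s
Steady-state rate R = (F_in − F_out)/L = (195.816 − 72.078) / 66000 m = 1.875e-03 mm/s.
R = 1.875e-03 × 3600 × 24 = 162 mm/day.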